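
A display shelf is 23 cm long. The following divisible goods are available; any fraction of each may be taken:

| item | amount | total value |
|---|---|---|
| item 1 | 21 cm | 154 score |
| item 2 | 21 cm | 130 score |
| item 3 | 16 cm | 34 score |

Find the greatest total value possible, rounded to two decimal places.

Take in order of value per unit:
- item 1 (154/21 per unit): all 21 → value 154, running total 154.00
- item 2 (130/21 per unit): 2 of 21 → value 2×130/21 = 12.3810, running total 166.38
Total 166.38.

166.38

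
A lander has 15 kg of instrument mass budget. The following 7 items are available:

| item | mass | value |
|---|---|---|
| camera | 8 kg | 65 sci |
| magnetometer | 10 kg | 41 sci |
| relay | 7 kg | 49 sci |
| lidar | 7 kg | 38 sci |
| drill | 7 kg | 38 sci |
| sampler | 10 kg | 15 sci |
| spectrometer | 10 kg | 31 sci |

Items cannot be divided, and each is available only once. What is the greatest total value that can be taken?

114 sci

Check high-value combinations within 15 kg:
- camera+relay: mass 8+7=15, value 65+49=114
- camera+lidar: mass 8+7=15, value 65+38=103
- camera+drill: mass 8+7=15, value 65+38=103
- relay+lidar: mass 7+7=14, value 49+38=87
- relay+drill: mass 7+7=14, value 49+38=87
Best: 114 sci.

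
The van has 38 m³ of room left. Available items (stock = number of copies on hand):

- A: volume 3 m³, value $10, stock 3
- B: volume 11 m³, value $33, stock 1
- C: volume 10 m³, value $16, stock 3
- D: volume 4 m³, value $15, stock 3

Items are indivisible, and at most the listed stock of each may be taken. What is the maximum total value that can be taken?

$109

Best selections within volume 38 and stock limits:
- 3×A + 1×B + 1×C + 2×D: volume 38, value 109
- 3×A + 1×B + 3×D: volume 32, value 108
- 1×A + 1×B + 1×C + 3×D: volume 36, value 104
- 2×A + 1×B + 1×C + 2×D: volume 35, value 99
Best: $109.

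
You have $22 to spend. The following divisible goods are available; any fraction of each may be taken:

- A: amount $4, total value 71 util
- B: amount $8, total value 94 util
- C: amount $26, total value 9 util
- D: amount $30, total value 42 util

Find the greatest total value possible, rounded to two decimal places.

179.00

Take in order of value per unit:
- A (71/4 per unit): all 4 → value 71, running total 71.00
- B (94/8 per unit): all 8 → value 94, running total 165.00
- D (42/30 per unit): 10 of 30 → value 10×42/30 = 14.0000, running total 179.00
Total 179.00.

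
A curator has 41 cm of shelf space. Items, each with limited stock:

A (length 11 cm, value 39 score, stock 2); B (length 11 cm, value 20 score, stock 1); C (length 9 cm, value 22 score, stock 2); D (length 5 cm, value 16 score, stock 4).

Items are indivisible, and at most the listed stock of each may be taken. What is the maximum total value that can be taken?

132 score

Top feasible selections:
- 2×A + 1×C + 2×D: length 41, value 132
- 2×A + 3×D: length 37, value 126
Best: 132 score.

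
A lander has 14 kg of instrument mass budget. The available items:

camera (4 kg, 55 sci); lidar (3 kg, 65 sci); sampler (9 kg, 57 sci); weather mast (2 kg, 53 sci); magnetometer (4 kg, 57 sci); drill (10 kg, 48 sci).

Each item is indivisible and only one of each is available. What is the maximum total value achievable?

This is a 0/1 knapsack; check combinations near the capacity.
- camera+lidar+weather mast+magnetometer: mass 4+3+2+4=13, value 55+65+53+57=230
- camera+lidar+magnetometer: mass 4+3+4=11, value 55+65+57=177
- lidar+weather mast+magnetometer: mass 3+2+4=9, value 65+53+57=175
- lidar+sampler+weather mast: mass 3+9+2=14, value 65+57+53=175
Best: 230 sci.

230 sci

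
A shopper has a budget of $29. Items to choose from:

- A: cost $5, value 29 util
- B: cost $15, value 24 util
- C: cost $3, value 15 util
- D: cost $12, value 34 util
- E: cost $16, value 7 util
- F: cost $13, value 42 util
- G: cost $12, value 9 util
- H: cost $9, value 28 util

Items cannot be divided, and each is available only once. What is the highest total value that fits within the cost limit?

106 util

Check high-value combinations within $29:
- A+C+D+H: cost 5+3+12+9=29, value 29+15+34+28=106
- A+F+H: cost 5+13+9=27, value 29+42+28=99
- A+D+H: cost 5+12+9=26, value 29+34+28=91
- C+D+F: cost 3+12+13=28, value 15+34+42=91
Best: 106 util.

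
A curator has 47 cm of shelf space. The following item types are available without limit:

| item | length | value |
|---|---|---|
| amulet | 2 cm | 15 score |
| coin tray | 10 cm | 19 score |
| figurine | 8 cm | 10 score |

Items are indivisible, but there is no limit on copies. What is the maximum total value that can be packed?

345 score

Best value-per-unit is amulet at 15/2, and filling with it alone uses length 23×2=46. No mix of the others beats 23×15 = 345.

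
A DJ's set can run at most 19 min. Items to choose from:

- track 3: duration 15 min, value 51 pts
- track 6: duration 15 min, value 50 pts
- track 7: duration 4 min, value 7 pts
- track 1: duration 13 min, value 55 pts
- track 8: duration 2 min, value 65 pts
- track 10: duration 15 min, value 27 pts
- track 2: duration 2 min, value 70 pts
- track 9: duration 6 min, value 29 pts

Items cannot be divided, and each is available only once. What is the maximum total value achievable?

Check high-value combinations within 19 min:
- track 1+track 8+track 2: duration 13+2+2=17, value 55+65+70=190
- track 3+track 8+track 2: duration 15+2+2=19, value 51+65+70=186
- track 6+track 8+track 2: duration 15+2+2=19, value 50+65+70=185
- track 7+track 8+track 2+track 9: duration 4+2+2+6=14, value 7+65+70+29=171
- track 8+track 2+track 9: duration 2+2+6=10, value 65+70+29=164
Best: 190 pts.

190 pts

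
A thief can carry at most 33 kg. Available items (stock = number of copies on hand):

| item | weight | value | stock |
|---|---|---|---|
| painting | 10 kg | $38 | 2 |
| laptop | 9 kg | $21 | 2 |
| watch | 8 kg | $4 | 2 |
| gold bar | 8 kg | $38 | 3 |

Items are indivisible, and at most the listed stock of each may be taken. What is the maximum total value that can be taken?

Best selections within weight 33 and stock limits:
- 1×laptop + 3×gold bar: weight 33, value 135
- 1×watch + 3×gold bar: weight 32, value 118
Best: $135.

$135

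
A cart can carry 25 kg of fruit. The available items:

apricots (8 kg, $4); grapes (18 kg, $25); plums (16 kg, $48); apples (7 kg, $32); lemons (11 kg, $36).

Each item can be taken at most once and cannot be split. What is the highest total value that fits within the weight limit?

$80

This is a 0/1 knapsack; check combinations near the capacity.
- plums+apples: weight 16+7=23, value 48+32=80
- apples+lemons: weight 7+11=18, value 32+36=68
- grapes+apples: weight 18+7=25, value 25+32=57
Best: $80.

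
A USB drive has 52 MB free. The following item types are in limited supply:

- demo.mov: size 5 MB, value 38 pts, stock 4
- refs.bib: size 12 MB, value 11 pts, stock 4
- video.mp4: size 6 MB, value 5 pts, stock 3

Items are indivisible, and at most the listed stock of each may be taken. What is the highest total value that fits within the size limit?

Best selections within size 52 and stock limits:
- 4×demo.mov + 2×refs.bib + 1×video.mp4: size 50, value 179
- 4×demo.mov + 1×refs.bib + 3×video.mp4: size 50, value 178
- 4×demo.mov + 2×refs.bib: size 44, value 174
- 4×demo.mov + 1×refs.bib + 2×video.mp4: size 44, value 173
Best: 179 pts.

179 pts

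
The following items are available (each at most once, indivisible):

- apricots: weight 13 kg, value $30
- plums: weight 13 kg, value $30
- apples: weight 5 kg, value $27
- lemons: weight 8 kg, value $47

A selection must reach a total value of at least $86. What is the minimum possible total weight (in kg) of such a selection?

Subsets with value ≥ 86, sorted by total weight:
- apricots+apples+lemons: weight 26, value 104
- plums+apples+lemons: weight 26, value 104
Minimum weight: 26 kg.

26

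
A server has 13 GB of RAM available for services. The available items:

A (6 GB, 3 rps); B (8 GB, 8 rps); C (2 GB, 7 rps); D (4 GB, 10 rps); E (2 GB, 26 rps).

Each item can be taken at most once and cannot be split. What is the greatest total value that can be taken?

This is a 0/1 knapsack; check combinations near the capacity.
- C+D+E: memory 2+4+2=8, value 7+10+26=43
- B+C+E: memory 8+2+2=12, value 8+7+26=41
- A+D+E: memory 6+4+2=12, value 3+10+26=39
- D+E: memory 4+2=6, value 10+26=36
Best: 43 rps.

43 rps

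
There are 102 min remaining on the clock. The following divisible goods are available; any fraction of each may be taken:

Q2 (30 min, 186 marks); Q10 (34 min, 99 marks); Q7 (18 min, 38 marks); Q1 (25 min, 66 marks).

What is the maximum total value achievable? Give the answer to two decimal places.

378.44

Take in order of value per unit:
- Q2 (186/30 per unit): all 30 → value 186, running total 186.00
- Q10 (99/34 per unit): all 34 → value 99, running total 285.00
- Q1 (66/25 per unit): all 25 → value 66, running total 351.00
- Q7 (38/18 per unit): 13 of 18 → value 13×38/18 = 27.4444, running total 378.44
Total 378.44.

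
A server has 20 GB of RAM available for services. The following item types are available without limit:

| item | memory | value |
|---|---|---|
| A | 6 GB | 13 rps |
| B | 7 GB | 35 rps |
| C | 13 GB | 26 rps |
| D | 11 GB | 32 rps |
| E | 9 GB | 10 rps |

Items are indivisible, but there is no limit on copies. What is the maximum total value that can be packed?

Best value-per-unit is B at 35/7; filling with it alone gives 2×35 = 70.
Optimal mix: 1×A + 2×B → memory 20, value 83.

83 rps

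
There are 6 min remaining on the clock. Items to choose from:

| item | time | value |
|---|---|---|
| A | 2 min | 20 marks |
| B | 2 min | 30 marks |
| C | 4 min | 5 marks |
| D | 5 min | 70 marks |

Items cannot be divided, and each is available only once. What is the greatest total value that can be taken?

70 marks

Check high-value combinations within 6 min:
- D: time 5, value 70
- A+B: time 2+2=4, value 20+30=50
- B+C: time 2+4=6, value 30+5=35
- B: time 2, value 30
Best: 70 marks.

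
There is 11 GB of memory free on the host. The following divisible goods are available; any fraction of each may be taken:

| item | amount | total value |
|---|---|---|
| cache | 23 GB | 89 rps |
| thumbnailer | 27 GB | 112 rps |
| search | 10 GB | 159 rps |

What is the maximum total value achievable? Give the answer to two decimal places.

163.15

Take in order of value per unit:
- search (159/10 per unit): all 10 → value 159, running total 159.00
- thumbnailer (112/27 per unit): 1 of 27 → value 1×112/27 = 4.1481, running total 163.15
Total 163.15.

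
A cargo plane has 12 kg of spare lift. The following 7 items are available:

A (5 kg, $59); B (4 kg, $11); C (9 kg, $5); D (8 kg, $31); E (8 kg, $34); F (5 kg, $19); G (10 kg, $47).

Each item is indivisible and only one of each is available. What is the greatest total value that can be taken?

Check high-value combinations within 12 kg:
- A+F: weight 5+5=10, value 59+19=78
- A+B: weight 5+4=9, value 59+11=70
- A: weight 5, value 59
Best: $78.

$78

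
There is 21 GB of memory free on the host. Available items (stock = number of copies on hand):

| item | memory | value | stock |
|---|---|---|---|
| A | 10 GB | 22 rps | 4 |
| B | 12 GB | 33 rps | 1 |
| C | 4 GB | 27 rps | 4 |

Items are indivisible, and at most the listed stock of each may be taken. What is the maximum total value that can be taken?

Best selections within memory 21 and stock limits:
- 4×C: memory 16, value 108
- 1×B + 2×C: memory 20, value 87
- 3×C: memory 12, value 81
Best: 108 rps.

108 rps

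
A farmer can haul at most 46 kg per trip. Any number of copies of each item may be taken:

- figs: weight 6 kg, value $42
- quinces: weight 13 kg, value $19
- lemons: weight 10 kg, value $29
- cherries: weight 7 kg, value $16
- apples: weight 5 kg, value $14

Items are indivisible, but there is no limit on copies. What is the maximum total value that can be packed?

$294

Best value-per-unit is figs at 42/6, and filling with it alone uses weight 7×6=42. No mix of the others beats 7×42 = 294.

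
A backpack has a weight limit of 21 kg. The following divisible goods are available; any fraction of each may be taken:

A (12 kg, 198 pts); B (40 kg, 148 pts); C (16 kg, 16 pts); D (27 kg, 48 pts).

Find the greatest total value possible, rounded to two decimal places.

Take in order of value per unit:
- A (198/12 per unit): all 12 → value 198, running total 198.00
- B (148/40 per unit): 9 of 40 → value 9×148/40 = 33.3000, running total 231.30
Total 231.30.

231.30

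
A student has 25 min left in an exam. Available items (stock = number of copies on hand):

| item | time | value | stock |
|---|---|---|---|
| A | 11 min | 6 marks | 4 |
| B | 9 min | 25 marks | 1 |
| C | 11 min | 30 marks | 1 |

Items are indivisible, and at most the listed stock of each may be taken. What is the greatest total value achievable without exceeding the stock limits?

55 marks

Top feasible selections:
- 1×B + 1×C: time 20, value 55
- 1×A + 1×C: time 22, value 36
- 1×A + 1×B: time 20, value 31
- 1×C: time 11, value 30
Best: 55 marks.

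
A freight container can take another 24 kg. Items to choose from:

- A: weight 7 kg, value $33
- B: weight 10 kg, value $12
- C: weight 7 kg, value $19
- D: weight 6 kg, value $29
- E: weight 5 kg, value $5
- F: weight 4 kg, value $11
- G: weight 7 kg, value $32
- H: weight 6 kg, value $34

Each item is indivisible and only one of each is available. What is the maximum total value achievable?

Check high-value combinations within 24 kg:
- A+F+G+H: weight 7+4+7+6=24, value 33+11+32+34=110
- A+D+F+H: weight 7+6+4+6=23, value 33+29+11+34=107
- D+F+G+H: weight 6+4+7+6=23, value 29+11+32+34=106
- A+D+F+G: weight 7+6+4+7=24, value 33+29+11+32=105
Best: $110.

$110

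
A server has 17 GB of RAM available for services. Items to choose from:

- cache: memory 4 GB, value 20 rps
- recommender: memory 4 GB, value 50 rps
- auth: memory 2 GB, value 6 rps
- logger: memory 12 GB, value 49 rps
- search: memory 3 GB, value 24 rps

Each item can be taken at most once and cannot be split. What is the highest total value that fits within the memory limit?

100 rps

This is a 0/1 knapsack; check combinations near the capacity.
- cache+recommender+auth+search: memory 4+4+2+3=13, value 20+50+6+24=100
- recommender+logger: memory 4+12=16, value 50+49=99
- cache+recommender+search: memory 4+4+3=11, value 20+50+24=94
- recommender+auth+search: memory 4+2+3=9, value 50+6+24=80
- auth+logger+search: memory 2+12+3=17, value 6+49+24=79
Best: 100 rps.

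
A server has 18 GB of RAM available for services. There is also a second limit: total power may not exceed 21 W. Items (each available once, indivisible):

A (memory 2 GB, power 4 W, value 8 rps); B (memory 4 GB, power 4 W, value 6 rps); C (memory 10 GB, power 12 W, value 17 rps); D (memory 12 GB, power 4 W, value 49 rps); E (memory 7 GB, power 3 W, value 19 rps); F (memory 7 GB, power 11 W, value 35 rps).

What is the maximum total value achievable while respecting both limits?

63 rps

Feasible sets respecting both limits:
- A+B+D: memory 18, power 12, value 63
- A+E+F: memory 16, power 18, value 62
- B+E+F: memory 18, power 18, value 60
- A+D: memory 14, power 8, value 57
Best: 63 rps.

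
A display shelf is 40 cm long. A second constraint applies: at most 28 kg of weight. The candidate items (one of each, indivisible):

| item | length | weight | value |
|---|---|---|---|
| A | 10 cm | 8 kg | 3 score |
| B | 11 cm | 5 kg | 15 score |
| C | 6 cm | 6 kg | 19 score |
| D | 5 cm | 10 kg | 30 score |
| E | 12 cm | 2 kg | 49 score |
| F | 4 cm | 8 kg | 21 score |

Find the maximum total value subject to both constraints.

Feasible sets respecting both limits:
- C+D+E+F: length 27, weight 26, value 119
- B+D+E+F: length 32, weight 25, value 115
- B+C+D+E: length 34, weight 23, value 113
Best: 119 score.

119 score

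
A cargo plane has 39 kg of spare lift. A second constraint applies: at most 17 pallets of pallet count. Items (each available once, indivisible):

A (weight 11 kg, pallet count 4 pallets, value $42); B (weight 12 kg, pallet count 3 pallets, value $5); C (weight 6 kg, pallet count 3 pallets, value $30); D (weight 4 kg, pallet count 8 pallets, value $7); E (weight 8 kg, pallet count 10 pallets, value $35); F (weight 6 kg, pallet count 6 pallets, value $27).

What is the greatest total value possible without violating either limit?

Feasible sets respecting both limits:
- A+C+E: weight 25, pallet count 17, value 107
- A+B+C+F: weight 35, pallet count 16, value 104
- A+C+F: weight 23, pallet count 13, value 99
- A+B+E: weight 31, pallet count 17, value 82
Best: $107.

$107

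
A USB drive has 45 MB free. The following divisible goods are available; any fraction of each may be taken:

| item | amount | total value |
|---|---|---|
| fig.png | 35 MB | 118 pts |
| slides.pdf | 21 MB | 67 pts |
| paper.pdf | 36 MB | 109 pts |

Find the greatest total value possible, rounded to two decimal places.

149.90

Take in order of value per unit:
- fig.png (118/35 per unit): all 35 → value 118, running total 118.00
- slides.pdf (67/21 per unit): 10 of 21 → value 10×67/21 = 31.9048, running total 149.90
Total 149.90.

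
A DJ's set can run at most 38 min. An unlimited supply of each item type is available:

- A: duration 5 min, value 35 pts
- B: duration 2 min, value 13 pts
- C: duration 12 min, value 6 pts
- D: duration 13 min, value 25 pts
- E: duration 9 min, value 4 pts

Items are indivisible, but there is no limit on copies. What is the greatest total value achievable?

Best value-per-unit is A at 35/5; filling with it alone gives 7×35 = 245.
Optimal mix: 6×A + 4×B → duration 38, value 262.

262 pts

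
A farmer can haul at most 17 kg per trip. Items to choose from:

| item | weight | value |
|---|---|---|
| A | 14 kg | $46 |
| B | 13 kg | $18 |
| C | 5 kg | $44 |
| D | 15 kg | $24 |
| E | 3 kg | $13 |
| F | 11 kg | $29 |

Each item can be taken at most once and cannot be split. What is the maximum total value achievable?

$73

Check high-value combinations within 17 kg:
- C+F: weight 5+11=16, value 44+29=73
- A+E: weight 14+3=17, value 46+13=59
- C+E: weight 5+3=8, value 44+13=57
- A: weight 14, value 46
Best: $73.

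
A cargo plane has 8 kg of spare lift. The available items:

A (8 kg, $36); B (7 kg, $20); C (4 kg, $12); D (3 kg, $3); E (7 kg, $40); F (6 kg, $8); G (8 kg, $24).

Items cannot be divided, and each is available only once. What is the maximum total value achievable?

This is a 0/1 knapsack; check combinations near the capacity.
- E: weight 7, value 40
- A: weight 8, value 36
- G: weight 8, value 24
- B: weight 7, value 20
Best: $40.

$40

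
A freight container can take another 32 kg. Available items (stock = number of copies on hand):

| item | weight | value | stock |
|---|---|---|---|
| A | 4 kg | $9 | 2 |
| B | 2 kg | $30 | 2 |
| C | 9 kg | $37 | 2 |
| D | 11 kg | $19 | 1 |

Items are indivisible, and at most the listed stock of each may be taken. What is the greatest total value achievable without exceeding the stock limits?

$152

Top feasible selections:
- 2×A + 2×B + 2×C: weight 30, value 152
- 1×A + 2×B + 2×C: weight 26, value 143
- 2×B + 2×C: weight 22, value 134
- 2×A + 2×B + 1×C + 1×D: weight 32, value 134
Best: $152.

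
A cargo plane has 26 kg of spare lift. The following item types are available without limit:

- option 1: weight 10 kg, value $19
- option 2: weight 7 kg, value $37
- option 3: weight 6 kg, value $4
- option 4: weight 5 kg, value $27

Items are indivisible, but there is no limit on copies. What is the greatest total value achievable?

$138

Best value-per-unit is option 4 at 27/5; filling with it alone gives 5×27 = 135.
Optimal mix: 3×option 2 + 1×option 4 → weight 26, value 138.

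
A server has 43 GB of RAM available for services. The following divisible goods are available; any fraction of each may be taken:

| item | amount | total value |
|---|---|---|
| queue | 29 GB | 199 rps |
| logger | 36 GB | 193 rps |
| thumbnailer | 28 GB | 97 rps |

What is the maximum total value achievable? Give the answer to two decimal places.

274.06

Take in order of value per unit:
- queue (199/29 per unit): all 29 → value 199, running total 199.00
- logger (193/36 per unit): 14 of 36 → value 14×193/36 = 75.0556, running total 274.06
Total 274.06.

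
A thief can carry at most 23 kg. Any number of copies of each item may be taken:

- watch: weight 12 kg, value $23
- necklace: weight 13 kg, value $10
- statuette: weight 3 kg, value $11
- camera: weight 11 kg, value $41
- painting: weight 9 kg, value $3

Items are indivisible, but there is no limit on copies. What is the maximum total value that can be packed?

$85

Best value-per-unit is camera at 41/11; filling with it alone gives 2×41 = 82.
Optimal mix: 4×statuette + 1×camera → weight 23, value 85.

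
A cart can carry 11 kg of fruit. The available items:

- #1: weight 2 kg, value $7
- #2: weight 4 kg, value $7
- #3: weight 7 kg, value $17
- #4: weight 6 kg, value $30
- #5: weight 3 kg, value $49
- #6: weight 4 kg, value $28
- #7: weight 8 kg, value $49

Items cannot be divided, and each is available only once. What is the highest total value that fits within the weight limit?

$98

Check high-value combinations within 11 kg:
- #5+#7: weight 3+8=11, value 49+49=98
- #1+#4+#5: weight 2+6+3=11, value 7+30+49=86
- #1+#5+#6: weight 2+3+4=9, value 7+49+28=84
Best: $98.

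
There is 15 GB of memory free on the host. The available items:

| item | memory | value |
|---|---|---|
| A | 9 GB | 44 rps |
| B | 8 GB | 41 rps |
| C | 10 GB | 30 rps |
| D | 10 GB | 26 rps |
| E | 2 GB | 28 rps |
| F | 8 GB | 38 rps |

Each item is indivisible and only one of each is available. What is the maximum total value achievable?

72 rps

This is a 0/1 knapsack; check combinations near the capacity.
- A+E: memory 9+2=11, value 44+28=72
- B+E: memory 8+2=10, value 41+28=69
- E+F: memory 2+8=10, value 28+38=66
- C+E: memory 10+2=12, value 30+28=58
- D+E: memory 10+2=12, value 26+28=54
Best: 72 rps.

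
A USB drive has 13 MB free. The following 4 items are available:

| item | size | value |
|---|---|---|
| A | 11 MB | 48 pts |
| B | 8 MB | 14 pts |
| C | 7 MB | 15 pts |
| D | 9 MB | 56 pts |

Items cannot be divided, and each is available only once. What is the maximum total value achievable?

Check high-value combinations within 13 MB:
- D: size 9, value 56
- A: size 11, value 48
- C: size 7, value 15
- B: size 8, value 14
Best: 56 pts.

56 pts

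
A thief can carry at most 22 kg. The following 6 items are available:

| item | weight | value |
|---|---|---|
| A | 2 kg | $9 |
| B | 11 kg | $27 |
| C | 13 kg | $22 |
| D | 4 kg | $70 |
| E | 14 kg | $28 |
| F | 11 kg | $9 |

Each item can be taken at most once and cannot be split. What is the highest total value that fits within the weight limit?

Check high-value combinations within 22 kg:
- A+D+E: weight 2+4+14=20, value 9+70+28=107
- A+B+D: weight 2+11+4=17, value 9+27+70=106
- A+C+D: weight 2+13+4=19, value 9+22+70=101
- D+E: weight 4+14=18, value 70+28=98
- B+D: weight 11+4=15, value 27+70=97
Best: $107.

$107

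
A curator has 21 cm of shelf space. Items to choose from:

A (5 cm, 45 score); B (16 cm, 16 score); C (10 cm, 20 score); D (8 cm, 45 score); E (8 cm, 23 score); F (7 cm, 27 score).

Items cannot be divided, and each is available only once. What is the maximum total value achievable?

Check high-value combinations within 21 cm:
- A+D+F: length 5+8+7=20, value 45+45+27=117
- A+D+E: length 5+8+8=21, value 45+45+23=113
- A+E+F: length 5+8+7=20, value 45+23+27=95
Best: 117 score.

117 score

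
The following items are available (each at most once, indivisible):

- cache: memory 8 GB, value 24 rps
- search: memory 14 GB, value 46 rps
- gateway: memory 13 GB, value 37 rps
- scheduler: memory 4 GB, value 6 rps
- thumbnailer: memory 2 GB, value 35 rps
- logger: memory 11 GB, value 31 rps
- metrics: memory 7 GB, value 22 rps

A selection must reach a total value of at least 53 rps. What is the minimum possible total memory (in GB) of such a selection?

Subsets with value ≥ 53, sorted by total memory:
- thumbnailer+metrics: memory 9, value 57
- cache+thumbnailer: memory 10, value 59
- thumbnailer+logger: memory 13, value 66
Minimum memory: 9 GB.

9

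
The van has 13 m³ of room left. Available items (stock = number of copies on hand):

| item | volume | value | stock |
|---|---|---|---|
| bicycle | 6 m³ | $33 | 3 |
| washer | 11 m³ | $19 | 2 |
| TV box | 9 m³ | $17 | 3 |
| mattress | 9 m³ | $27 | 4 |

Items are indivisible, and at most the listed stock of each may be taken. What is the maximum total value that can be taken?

Top feasible selections:
- 2×bicycle: volume 12, value 66
- 1×bicycle: volume 6, value 33
Best: $66.

$66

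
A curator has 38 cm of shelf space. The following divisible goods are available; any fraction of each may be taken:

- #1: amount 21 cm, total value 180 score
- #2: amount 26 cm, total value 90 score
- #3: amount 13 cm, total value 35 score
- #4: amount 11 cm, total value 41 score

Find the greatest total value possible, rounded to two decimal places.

241.77

Take in order of value per unit:
- #1 (180/21 per unit): all 21 → value 180, running total 180.00
- #4 (41/11 per unit): all 11 → value 41, running total 221.00
- #2 (90/26 per unit): 6 of 26 → value 6×90/26 = 20.7692, running total 241.77
Total 241.77.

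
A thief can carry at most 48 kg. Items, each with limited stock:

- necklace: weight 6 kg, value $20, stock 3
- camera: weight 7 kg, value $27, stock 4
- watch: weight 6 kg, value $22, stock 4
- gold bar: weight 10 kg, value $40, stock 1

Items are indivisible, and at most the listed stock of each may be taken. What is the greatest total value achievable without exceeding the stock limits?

Best selections within weight 48 and stock limits:
- 2×camera + 4×watch + 1×gold bar: weight 48, value 182
- 1×necklace + 2×camera + 3×watch + 1×gold bar: weight 48, value 180
- 2×necklace + 2×camera + 2×watch + 1×gold bar: weight 48, value 178
- 3×necklace + 2×camera + 1×watch + 1×gold bar: weight 48, value 176
Best: $182.

$182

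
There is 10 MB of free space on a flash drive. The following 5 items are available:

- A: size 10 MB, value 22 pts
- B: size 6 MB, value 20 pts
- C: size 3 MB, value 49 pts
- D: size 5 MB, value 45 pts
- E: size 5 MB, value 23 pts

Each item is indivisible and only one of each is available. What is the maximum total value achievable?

This is a 0/1 knapsack; check combinations near the capacity.
- C+D: size 3+5=8, value 49+45=94
- C+E: size 3+5=8, value 49+23=72
- B+C: size 6+3=9, value 20+49=69
Best: 94 pts.

94 pts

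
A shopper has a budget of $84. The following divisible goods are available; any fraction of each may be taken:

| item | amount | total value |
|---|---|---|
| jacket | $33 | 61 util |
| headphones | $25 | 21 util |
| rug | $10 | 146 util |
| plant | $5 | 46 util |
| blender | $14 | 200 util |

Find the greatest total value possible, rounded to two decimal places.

Take in order of value per unit:
- rug (146/10 per unit): all 10 → value 146, running total 146.00
- blender (200/14 per unit): all 14 → value 200, running total 346.00
- plant (46/5 per unit): all 5 → value 46, running total 392.00
- jacket (61/33 per unit): all 33 → value 61, running total 453.00
- headphones (21/25 per unit): 22 of 25 → value 22×21/25 = 18.4800, running total 471.48
Total 471.48.

471.48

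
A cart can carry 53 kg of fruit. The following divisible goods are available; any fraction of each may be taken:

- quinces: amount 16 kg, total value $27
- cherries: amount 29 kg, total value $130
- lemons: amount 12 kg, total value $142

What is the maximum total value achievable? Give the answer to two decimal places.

292.25

Take in order of value per unit:
- lemons (142/12 per unit): all 12 → value 142, running total 142.00
- cherries (130/29 per unit): all 29 → value 130, running total 272.00
- quinces (27/16 per unit): 12 of 16 → value 12×27/16 = 20.2500, running total 292.25
Total 292.25.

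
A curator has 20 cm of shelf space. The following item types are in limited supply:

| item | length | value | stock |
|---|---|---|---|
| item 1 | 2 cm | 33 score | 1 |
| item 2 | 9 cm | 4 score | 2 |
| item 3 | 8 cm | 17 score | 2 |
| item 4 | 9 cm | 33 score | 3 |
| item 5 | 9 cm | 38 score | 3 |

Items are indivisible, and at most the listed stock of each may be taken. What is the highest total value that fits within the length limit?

Top feasible selections:
- 1×item 1 + 2×item 5: length 20, value 109
- 1×item 1 + 1×item 4 + 1×item 5: length 20, value 104
Best: 109 score.

109 score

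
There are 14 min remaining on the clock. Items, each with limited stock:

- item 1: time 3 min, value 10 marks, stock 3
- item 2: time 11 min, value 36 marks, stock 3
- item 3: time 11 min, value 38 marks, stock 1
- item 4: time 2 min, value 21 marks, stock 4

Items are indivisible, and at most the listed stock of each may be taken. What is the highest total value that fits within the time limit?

Top feasible selections:
- 2×item 1 + 4×item 4: time 14, value 104
- 1×item 1 + 4×item 4: time 11, value 94
- 4×item 4: time 8, value 84
- 2×item 1 + 3×item 4: time 12, value 83
Best: 104 marks.

104 marks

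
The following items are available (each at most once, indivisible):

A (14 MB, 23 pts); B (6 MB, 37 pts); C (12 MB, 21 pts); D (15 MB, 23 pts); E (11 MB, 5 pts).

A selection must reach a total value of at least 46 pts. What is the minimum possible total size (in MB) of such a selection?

Subsets with value ≥ 46, sorted by total size:
- B+C: size 18, value 58
- A+B: size 20, value 60
Minimum size: 18 MB.

18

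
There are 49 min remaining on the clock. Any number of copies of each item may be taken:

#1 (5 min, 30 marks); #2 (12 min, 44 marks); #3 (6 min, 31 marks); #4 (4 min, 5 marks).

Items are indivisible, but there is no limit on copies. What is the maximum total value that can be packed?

Best value-per-unit is #1 at 30/5; filling with it alone gives 9×30 = 270.
Optimal mix: 9×#1 + 1×#4 → time 49, value 275.

275 marks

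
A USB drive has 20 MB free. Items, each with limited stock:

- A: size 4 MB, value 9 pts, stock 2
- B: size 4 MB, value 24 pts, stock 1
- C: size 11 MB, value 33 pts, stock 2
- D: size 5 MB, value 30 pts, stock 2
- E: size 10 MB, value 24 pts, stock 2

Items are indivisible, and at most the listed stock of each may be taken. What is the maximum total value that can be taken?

93 pts

Best selections within size 20 and stock limits:
- 1×A + 1×B + 2×D: size 18, value 93
- 1×B + 1×C + 1×D: size 20, value 87
Best: 93 pts.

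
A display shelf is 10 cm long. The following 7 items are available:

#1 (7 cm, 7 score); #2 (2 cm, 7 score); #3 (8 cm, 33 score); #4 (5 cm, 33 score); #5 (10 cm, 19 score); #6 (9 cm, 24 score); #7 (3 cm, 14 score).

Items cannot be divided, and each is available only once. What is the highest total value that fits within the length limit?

Check high-value combinations within 10 cm:
- #2+#4+#7: length 2+5+3=10, value 7+33+14=54
- #4+#7: length 5+3=8, value 33+14=47
- #2+#4: length 2+5=7, value 7+33=40
Best: 54 score.

54 score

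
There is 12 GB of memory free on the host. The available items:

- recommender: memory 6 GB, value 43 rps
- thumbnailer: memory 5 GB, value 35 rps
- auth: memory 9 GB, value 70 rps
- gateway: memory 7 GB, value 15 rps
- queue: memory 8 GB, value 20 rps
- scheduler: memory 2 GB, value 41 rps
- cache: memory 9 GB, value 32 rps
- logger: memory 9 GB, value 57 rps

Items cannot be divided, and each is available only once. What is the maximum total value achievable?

Check high-value combinations within 12 GB:
- auth+scheduler: memory 9+2=11, value 70+41=111
- scheduler+logger: memory 2+9=11, value 41+57=98
- recommender+scheduler: memory 6+2=8, value 43+41=84
Best: 111 rps.

111 rps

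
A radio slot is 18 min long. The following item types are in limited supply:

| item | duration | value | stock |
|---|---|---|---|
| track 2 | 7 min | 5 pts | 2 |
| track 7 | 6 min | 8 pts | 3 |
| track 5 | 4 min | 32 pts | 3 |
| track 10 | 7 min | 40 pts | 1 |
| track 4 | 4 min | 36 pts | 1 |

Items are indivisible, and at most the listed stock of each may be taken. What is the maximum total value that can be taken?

Best selections within duration 18 and stock limits:
- 3×track 5 + 1×track 4: duration 16, value 132
- 1×track 5 + 1×track 10 + 1×track 4: duration 15, value 108
Best: 132 pts.

132 pts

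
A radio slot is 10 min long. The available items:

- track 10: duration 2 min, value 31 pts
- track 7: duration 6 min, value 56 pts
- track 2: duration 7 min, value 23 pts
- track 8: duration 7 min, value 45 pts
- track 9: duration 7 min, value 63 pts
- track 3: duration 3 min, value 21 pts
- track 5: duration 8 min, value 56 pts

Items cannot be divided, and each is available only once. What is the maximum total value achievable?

94 pts

This is a 0/1 knapsack; check combinations near the capacity.
- track 10+track 9: duration 2+7=9, value 31+63=94
- track 10+track 7: duration 2+6=8, value 31+56=87
- track 10+track 5: duration 2+8=10, value 31+56=87
Best: 94 pts.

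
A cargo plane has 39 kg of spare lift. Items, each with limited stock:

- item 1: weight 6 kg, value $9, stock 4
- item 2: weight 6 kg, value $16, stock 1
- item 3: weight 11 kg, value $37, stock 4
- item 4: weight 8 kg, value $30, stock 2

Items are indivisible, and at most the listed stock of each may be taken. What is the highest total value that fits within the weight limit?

Best selections within weight 39 and stock limits:
- 2×item 3 + 2×item 4: weight 38, value 134
- 1×item 2 + 3×item 3: weight 39, value 127
- 1×item 1 + 1×item 2 + 1×item 3 + 2×item 4: weight 39, value 122
Best: $134.

$134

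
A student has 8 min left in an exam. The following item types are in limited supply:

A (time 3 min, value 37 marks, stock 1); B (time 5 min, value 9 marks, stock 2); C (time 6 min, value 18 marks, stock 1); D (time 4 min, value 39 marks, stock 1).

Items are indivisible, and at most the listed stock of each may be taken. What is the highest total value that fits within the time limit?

76 marks

Top feasible selections:
- 1×A + 1×D: time 7, value 76
- 1×A + 1×B: time 8, value 46
- 1×D: time 4, value 39
- 1×A: time 3, value 37
Best: 76 marks.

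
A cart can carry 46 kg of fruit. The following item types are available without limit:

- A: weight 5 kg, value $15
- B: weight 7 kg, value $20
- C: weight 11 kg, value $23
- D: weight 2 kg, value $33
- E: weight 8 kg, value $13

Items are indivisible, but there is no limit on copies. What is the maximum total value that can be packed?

Best value-per-unit is D at 33/2, and filling with it alone uses weight 23×2=46. No mix of the others beats 23×33 = 759.

$759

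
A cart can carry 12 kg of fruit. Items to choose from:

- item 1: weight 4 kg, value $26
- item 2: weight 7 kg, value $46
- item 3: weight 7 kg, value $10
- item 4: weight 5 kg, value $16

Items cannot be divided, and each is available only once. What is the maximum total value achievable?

Check high-value combinations within 12 kg:
- item 1+item 2: weight 4+7=11, value 26+46=72
- item 2+item 4: weight 7+5=12, value 46+16=62
- item 2: weight 7, value 46
- item 1+item 4: weight 4+5=9, value 26+16=42
- item 1+item 3: weight 4+7=11, value 26+10=36
Best: $72.

$72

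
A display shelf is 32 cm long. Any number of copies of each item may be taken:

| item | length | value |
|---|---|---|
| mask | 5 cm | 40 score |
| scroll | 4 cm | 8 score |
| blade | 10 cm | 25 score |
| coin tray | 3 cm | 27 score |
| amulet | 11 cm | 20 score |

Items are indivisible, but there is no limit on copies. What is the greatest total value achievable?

283 score

Best value-per-unit is coin tray at 27/3; filling with it alone gives 10×27 = 270.
Optimal mix: 1×mask + 9×coin tray → length 32, value 283.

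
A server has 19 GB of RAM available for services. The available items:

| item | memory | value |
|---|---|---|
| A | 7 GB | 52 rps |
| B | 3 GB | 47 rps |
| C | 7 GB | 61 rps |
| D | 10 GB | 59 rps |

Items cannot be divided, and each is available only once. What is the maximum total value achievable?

Check high-value combinations within 19 GB:
- A+B+C: memory 7+3+7=17, value 52+47+61=160
- C+D: memory 7+10=17, value 61+59=120
- A+C: memory 7+7=14, value 52+61=113
- A+D: memory 7+10=17, value 52+59=111
Best: 160 rps.

160 rps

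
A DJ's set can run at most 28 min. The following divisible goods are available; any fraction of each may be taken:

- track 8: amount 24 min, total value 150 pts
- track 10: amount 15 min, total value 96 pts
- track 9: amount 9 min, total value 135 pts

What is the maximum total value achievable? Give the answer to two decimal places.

256.00

Take in order of value per unit:
- track 9 (135/9 per unit): all 9 → value 135, running total 135.00
- track 10 (96/15 per unit): all 15 → value 96, running total 231.00
- track 8 (150/24 per unit): 4 of 24 → value 4×150/24 = 25.0000, running total 256.00
Total 256.00.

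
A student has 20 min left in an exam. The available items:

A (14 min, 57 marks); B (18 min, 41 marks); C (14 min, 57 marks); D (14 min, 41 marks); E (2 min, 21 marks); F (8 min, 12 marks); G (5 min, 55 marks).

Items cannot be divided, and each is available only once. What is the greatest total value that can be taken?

112 marks

Check high-value combinations within 20 min:
- A+G: time 14+5=19, value 57+55=112
- C+G: time 14+5=19, value 57+55=112
- D+G: time 14+5=19, value 41+55=96
Best: 112 marks.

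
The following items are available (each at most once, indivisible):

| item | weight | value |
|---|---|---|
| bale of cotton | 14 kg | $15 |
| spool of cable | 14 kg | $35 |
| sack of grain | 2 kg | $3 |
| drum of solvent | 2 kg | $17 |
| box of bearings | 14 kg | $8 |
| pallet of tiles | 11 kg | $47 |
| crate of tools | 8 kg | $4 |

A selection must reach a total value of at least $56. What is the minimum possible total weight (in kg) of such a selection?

13

Subsets with value ≥ 56, sorted by total weight:
- drum of solvent+pallet of tiles: weight 13, value 64
- sack of grain+drum of solvent+pallet of tiles: weight 15, value 67
- drum of solvent+pallet of tiles+crate of tools: weight 21, value 68
- sack of grain+drum of solvent+pallet of tiles+crate of tools: weight 23, value 71
Minimum weight: 13 kg.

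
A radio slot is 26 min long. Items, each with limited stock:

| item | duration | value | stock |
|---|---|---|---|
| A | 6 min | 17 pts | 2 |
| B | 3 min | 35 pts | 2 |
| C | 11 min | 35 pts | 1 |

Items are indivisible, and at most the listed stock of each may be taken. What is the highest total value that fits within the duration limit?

122 pts

Top feasible selections:
- 1×A + 2×B + 1×C: duration 23, value 122
- 2×B + 1×C: duration 17, value 105
- 2×A + 2×B: duration 18, value 104
Best: 122 pts.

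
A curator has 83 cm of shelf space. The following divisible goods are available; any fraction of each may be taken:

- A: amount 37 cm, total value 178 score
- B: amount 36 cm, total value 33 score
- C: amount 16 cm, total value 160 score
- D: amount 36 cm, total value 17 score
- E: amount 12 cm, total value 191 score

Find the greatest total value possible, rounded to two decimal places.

Take in order of value per unit:
- E (191/12 per unit): all 12 → value 191, running total 191.00
- C (160/16 per unit): all 16 → value 160, running total 351.00
- A (178/37 per unit): all 37 → value 178, running total 529.00
- B (33/36 per unit): 18 of 36 → value 18×33/36 = 16.5000, running total 545.50
Total 545.50.

545.50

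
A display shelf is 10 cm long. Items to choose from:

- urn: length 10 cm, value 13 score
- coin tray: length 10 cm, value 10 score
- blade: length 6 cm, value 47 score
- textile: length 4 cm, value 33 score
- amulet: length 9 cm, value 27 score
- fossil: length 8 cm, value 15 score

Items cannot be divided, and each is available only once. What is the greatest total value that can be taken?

80 score

Check high-value combinations within 10 cm:
- blade+textile: length 6+4=10, value 47+33=80
- blade: length 6, value 47
- textile: length 4, value 33
Best: 80 score.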